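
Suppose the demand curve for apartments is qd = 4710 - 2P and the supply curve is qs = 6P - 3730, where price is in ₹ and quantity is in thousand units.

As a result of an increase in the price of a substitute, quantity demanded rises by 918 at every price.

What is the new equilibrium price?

Solve the original market: 4710 - 2P = 6P - 3730, hence P = 1055 and q = 2600.
After the shift, demand is qd = 5628 - 2P and supply is qs = 6P - 3730.
New equilibrium: 5628 - 2P = 6P - 3730 ⇒ 9358 = 8P ⇒ P = 1169.75, q = 3288.5.

1169.75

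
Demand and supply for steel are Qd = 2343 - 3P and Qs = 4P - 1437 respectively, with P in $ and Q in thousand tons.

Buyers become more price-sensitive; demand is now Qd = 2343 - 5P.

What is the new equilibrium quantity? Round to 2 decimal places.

Solve the original market: 2343 - 3P = 4P - 1437, hence P = 540 and Q = 723.
After the shift, demand is Qd = 2343 - 5P and supply is Qs = 4P - 1437.
Setting them equal: 2343 - 5P = 4P - 1437 → 3780 = 9P, so P = 420 and Q = 243.

243.00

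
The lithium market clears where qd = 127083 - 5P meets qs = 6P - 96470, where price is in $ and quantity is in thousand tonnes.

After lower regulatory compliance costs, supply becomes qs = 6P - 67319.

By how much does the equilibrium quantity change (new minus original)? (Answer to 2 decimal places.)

Initially, 127083 - 5P = 6P - 96470, so 223553 = 11P and P = 20323, q = 25468.
After the shift, demand is qd = 127083 - 5P and supply is qs = 6P - 67319.
Setting them equal: 127083 - 5P = 6P - 67319 → 194402 = 11P, so P = 194402/11 ≈ 17672.9091 and q = 425903/11 ≈ 38718.4545.
Δq = 38718.4545 − 25468 = +13250.45.

+13250.45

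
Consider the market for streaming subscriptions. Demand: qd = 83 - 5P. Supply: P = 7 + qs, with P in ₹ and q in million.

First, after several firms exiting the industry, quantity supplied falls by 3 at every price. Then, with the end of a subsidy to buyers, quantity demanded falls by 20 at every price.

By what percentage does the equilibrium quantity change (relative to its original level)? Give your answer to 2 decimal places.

Before the shock: 83 - 5P = P - 7 ⇒ 90 = 6P ⇒ P = 15, q = 8.
The new curves are qd = 63 - 5P (demand) and qs = P - 10 (supply).
Equate the new curves: 63 - 5P = P - 10, giving 73 = 6P, P = 73/6 ≈ 12.1667, q = 13/6 ≈ 2.1667.
%Δq = (2.1667 − 8) / 8 × 100 = -72.92%.

-72.92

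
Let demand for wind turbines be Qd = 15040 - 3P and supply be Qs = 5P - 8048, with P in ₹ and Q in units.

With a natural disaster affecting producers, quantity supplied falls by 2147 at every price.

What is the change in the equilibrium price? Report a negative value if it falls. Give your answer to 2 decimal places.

Initially, 15040 - 3P = 5P - 8048, so 23088 = 8P and P = 2886, Q = 6382.
With the change applied: demand Qd = 15040 - 3P, supply Qs = 5P - 10195.
New equilibrium: 15040 - 3P = 5P - 10195 ⇒ 25235 = 8P ⇒ P = 3154.375, Q = 5576.875.
ΔP = 3154.375 − 2886 = +268.38.

+268.38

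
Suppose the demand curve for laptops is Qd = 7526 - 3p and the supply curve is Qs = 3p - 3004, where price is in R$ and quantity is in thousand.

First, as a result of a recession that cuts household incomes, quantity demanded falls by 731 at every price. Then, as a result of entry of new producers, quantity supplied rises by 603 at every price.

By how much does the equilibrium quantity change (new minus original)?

Before the shock: 7526 - 3p = 3p - 3004 ⇒ 10530 = 6p ⇒ p = 1755, Q = 2261.
After the shift, demand is Qd = 6795 - 3p and supply is Qs = 3p - 2401.
Setting them equal: 6795 - 3p = 3p - 2401 → 9196 = 6p, so p = 4598/3 ≈ 1532.6667 and Q = 2197.
ΔQ = 2197 − 2261 = -64.

-64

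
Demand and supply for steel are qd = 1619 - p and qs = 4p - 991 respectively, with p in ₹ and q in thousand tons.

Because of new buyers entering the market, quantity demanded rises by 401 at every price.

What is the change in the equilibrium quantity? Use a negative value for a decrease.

+320.8

Before the shock: 1619 - p = 4p - 991 ⇒ 2610 = 5p ⇒ p = 522, q = 1097.
With the change applied: demand qd = 2020 - p, supply qs = 4p - 991.
New equilibrium: 2020 - p = 4p - 991 ⇒ 3011 = 5p ⇒ p = 602.2, q = 1417.8.
Δq = 1417.8 − 1097 = +320.8.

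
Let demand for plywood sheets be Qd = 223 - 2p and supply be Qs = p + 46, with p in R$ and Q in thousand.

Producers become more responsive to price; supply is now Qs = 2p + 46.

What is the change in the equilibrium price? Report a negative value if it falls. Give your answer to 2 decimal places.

-14.75

Before the shock: 223 - 2p = p + 46 ⇒ 177 = 3p ⇒ p = 59, Q = 105.
After the shift, demand is Qd = 223 - 2p and supply is Qs = 2p + 46.
Clearing the new market: 223 - 2p = 2p + 46, so p = 44.25 and Q = 134.5.
Δp = 44.25 − 59 = -14.75.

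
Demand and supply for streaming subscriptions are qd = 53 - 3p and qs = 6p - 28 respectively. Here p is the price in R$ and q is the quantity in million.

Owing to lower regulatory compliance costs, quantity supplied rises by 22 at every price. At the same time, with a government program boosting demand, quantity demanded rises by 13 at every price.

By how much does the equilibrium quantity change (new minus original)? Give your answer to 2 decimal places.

+16.00

Before the shock: 53 - 3p = 6p - 28 ⇒ 81 = 9p ⇒ p = 9, q = 26.
With the change applied: demand qd = 66 - 3p, supply qs = 6p - 6.
Equate the new curves: 66 - 3p = 6p - 6, giving 72 = 9p, p = 8, q = 42.
Δq = 42 − 26 = +16.00.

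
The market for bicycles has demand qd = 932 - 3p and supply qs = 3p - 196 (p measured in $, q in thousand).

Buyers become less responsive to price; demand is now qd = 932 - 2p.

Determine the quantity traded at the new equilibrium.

Solve the original market: 932 - 3p = 3p - 196, hence p = 188 and q = 368.
The new curves are qd = 932 - 2p (demand) and qs = 3p - 196 (supply).
Setting them equal: 932 - 2p = 3p - 196 → 1128 = 5p, so p = 225.6 and q = 480.8.

480.8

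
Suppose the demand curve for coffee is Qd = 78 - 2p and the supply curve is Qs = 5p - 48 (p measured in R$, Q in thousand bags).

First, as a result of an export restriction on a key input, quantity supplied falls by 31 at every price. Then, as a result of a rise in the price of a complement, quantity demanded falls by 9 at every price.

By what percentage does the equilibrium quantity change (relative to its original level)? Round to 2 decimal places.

Solve the original market: 78 - 2p = 5p - 48, hence p = 18 and Q = 42.
The new curves are Qd = 69 - 2p (demand) and Qs = 5p - 79 (supply).
Setting them equal: 69 - 2p = 5p - 79 → 148 = 7p, so p = 148/7 ≈ 21.1429 and Q = 187/7 ≈ 26.7143.
%ΔQ = (26.7143 − 42) / 42 × 100 = -36.39%.

-36.39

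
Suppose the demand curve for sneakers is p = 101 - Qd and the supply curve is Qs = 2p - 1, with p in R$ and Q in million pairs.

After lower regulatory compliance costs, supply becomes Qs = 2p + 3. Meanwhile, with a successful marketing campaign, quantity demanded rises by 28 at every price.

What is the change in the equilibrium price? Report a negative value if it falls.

+8

Initially, 101 - p = 2p - 1, so 102 = 3p and p = 34, Q = 67.
After the shift, demand is Qd = 129 - p and supply is Qs = 2p + 3.
Clearing the new market: 129 - p = 2p + 3, so p = 42 and Q = 87.
Δp = 42 − 34 = +8.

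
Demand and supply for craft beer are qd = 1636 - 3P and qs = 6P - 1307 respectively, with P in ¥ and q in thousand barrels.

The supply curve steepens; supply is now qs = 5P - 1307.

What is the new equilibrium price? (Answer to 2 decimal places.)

367.88

Before the shock: 1636 - 3P = 6P - 1307 ⇒ 2943 = 9P ⇒ P = 327, q = 655.
The new curves are qd = 1636 - 3P (demand) and qs = 5P - 1307 (supply).
New equilibrium: 1636 - 3P = 5P - 1307 ⇒ 2943 = 8P ⇒ P = 367.875, q = 532.375.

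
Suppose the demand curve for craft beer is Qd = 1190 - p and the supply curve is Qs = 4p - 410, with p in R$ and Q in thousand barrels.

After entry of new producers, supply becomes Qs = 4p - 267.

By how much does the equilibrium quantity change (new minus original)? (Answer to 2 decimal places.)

Before the shock: 1190 - p = 4p - 410 ⇒ 1600 = 5p ⇒ p = 320, Q = 870.
With the change applied: demand Qd = 1190 - p, supply Qs = 4p - 267.
Equate the new curves: 1190 - p = 4p - 267, giving 1457 = 5p, p = 291.4, Q = 898.6.
ΔQ = 898.6 − 870 = +28.60.

+28.60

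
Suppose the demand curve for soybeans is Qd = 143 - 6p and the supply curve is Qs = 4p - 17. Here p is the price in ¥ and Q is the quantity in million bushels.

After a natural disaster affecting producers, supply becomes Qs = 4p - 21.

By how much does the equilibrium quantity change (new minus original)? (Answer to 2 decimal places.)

-2.40

Initially, 143 - 6p = 4p - 17, so 160 = 10p and p = 16, Q = 47.
With the change applied: demand Qd = 143 - 6p, supply Qs = 4p - 21.
Equate the new curves: 143 - 6p = 4p - 21, giving 164 = 10p, p = 16.4, Q = 44.6.
ΔQ = 44.6 − 47 = -2.40.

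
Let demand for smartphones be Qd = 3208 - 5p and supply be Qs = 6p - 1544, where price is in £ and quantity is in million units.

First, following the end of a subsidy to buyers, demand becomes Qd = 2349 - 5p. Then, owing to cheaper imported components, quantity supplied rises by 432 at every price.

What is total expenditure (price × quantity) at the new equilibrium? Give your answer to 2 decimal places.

244100.61

Initially, 3208 - 5p = 6p - 1544, so 4752 = 11p and p = 432, Q = 1048.
After the shift, demand is Qd = 2349 - 5p and supply is Qs = 6p - 1112.
Setting them equal: 2349 - 5p = 6p - 1112 → 3461 = 11p, so p = 3461/11 ≈ 314.6364 and Q = 8534/11 ≈ 775.8182.
New expenditure = 314.6364 × 775.8182 = 244100.61.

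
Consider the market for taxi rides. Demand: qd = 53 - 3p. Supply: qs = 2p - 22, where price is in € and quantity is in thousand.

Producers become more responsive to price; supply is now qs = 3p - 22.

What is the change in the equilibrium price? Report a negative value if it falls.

Solve the original market: 53 - 3p = 2p - 22, hence p = 15 and q = 8.
The shock moves the curves to qd = 53 - 3p and qs = 3p - 22.
Setting them equal: 53 - 3p = 3p - 22 → 75 = 6p, so p = 12.5 and q = 15.5.
Δp = 12.5 − 15 = -2.5.

-2.5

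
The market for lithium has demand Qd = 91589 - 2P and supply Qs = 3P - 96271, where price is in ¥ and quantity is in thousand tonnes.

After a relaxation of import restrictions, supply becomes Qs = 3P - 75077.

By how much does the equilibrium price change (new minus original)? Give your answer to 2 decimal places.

-4238.80

Initially, 91589 - 2P = 3P - 96271, so 187860 = 5P and P = 37572, Q = 16445.
With the change applied: demand Qd = 91589 - 2P, supply Qs = 3P - 75077.
New equilibrium: 91589 - 2P = 3P - 75077 ⇒ 166666 = 5P ⇒ P = 33333.2, Q = 24922.6.
ΔP = 33333.2 − 37572 = -4238.80.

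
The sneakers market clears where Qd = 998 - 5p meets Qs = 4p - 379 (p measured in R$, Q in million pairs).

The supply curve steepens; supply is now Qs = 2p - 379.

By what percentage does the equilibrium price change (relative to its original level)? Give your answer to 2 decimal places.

Before the shock: 998 - 5p = 4p - 379 ⇒ 1377 = 9p ⇒ p = 153, Q = 233.
The new curves are Qd = 998 - 5p (demand) and Qs = 2p - 379 (supply).
Setting them equal: 998 - 5p = 2p - 379 → 1377 = 7p, so p = 1377/7 ≈ 196.7143 and Q = 101/7 ≈ 14.4286.
%Δp = (196.7143 − 153) / 153 × 100 = +28.57%.

+28.57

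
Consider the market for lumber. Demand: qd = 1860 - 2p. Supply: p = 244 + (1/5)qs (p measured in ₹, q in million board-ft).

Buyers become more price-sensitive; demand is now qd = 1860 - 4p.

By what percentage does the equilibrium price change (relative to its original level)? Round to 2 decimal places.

Solve the original market: 1860 - 2p = 5p - 1220, hence p = 440 and q = 980.
After the shift, demand is qd = 1860 - 4p and supply is qs = 5p - 1220.
Equate the new curves: 1860 - 4p = 5p - 1220, giving 3080 = 9p, p = 3080/9 ≈ 342.2222, q = 4420/9 ≈ 491.1111.
%Δp = (342.2222 − 440) / 440 × 100 = -22.22%.

-22.22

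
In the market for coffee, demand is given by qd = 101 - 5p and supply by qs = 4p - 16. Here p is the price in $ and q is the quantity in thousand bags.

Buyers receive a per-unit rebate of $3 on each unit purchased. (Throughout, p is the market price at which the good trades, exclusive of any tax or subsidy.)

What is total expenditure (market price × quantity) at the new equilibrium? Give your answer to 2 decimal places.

Solve the original market: 101 - 5p = 4p - 16, hence p = 13 and q = 36.
Since buyers' out-of-pocket price is the market price minus the rebate, the effective demand curve becomes qd = 116 - 5p.
Clearing the new market: 116 - 5p = 4p - 16, so p = 44/3 ≈ 14.6667 and q = 128/3 ≈ 42.6667.
New expenditure = 14.6667 × 42.6667 = 625.78.

625.78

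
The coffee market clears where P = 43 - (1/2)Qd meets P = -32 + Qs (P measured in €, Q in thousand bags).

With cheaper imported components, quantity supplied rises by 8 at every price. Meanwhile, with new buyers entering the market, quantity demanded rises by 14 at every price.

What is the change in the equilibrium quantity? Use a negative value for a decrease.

Before the shock: 86 - 2P = P + 32 ⇒ 54 = 3P ⇒ P = 18, Q = 50.
The shock moves the curves to Qd = 100 - 2P and Qs = P + 40.
Clearing the new market: 100 - 2P = P + 40, so P = 20 and Q = 60.
ΔQ = 60 − 50 = +10.

+10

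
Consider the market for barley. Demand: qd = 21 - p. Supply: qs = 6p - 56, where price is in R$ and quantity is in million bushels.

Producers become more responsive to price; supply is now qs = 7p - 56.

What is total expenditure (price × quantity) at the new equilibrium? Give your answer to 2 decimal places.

109.48

Initially, 21 - p = 6p - 56, so 77 = 7p and p = 11, q = 10.
The shock moves the curves to qd = 21 - p and qs = 7p - 56.
Clearing the new market: 21 - p = 7p - 56, so p = 9.625 and q = 11.375.
New expenditure = 9.625 × 11.375 = 109.48.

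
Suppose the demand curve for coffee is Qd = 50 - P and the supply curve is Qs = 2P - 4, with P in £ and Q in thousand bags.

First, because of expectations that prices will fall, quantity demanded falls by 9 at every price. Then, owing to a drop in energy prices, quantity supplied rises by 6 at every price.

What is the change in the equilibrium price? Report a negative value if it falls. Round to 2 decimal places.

Solve the original market: 50 - P = 2P - 4, hence P = 18 and Q = 32.
The shock moves the curves to Qd = 41 - P and Qs = 2P + 2.
New equilibrium: 41 - P = 2P + 2 ⇒ 39 = 3P ⇒ P = 13, Q = 28.
ΔP = 13 − 18 = -5.00.

-5.00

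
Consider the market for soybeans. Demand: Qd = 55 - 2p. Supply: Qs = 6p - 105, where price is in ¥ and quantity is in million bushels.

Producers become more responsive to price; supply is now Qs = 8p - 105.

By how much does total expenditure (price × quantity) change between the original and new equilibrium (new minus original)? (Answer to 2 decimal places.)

Original equilibrium: 55 - 2p = 6p - 105 gives 160 = 8p, so p = 20 and Q = 15.
With the change applied: demand Qd = 55 - 2p, supply Qs = 8p - 105.
Equate the new curves: 55 - 2p = 8p - 105, giving 160 = 10p, p = 16, Q = 23.
Expenditure moves from 20×15 = 300 to 16×23 = 368; change = +68.00.

+68.00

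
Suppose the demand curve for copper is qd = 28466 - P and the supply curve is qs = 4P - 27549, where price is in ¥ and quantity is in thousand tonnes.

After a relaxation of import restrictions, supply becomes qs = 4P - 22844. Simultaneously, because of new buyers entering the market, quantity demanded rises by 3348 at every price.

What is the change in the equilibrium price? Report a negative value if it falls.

Original equilibrium: 28466 - P = 4P - 27549 gives 56015 = 5P, so P = 11203 and q = 17263.
With the change applied: demand qd = 31814 - P, supply qs = 4P - 22844.
Clearing the new market: 31814 - P = 4P - 22844, so P = 10931.6 and q = 20882.4.
ΔP = 10931.6 − 11203 = -271.4.

-271.4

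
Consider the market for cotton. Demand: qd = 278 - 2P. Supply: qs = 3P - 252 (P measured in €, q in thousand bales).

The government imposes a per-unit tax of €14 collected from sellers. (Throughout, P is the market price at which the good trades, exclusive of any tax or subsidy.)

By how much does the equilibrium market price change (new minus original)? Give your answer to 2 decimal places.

Initially, 278 - 2P = 3P - 252, so 530 = 5P and P = 106, q = 66.
Since sellers keep the price net of the tax, the effective supply curve becomes qs = 3P - 294.
Equate the new curves: 278 - 2P = 3P - 294, giving 572 = 5P, P = 114.4, q = 49.2.
ΔP = 114.4 − 106 = +8.40.

+8.40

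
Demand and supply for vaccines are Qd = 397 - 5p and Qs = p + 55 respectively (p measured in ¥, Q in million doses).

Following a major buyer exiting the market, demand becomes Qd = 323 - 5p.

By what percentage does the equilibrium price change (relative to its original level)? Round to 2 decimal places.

Initially, 397 - 5p = p + 55, so 342 = 6p and p = 57, Q = 112.
The new curves are Qd = 323 - 5p (demand) and Qs = p + 55 (supply).
Equate the new curves: 323 - 5p = p + 55, giving 268 = 6p, p = 134/3 ≈ 44.6667, Q = 299/3 ≈ 99.6667.
%Δp = (44.6667 − 57) / 57 × 100 = -21.64%.

-21.64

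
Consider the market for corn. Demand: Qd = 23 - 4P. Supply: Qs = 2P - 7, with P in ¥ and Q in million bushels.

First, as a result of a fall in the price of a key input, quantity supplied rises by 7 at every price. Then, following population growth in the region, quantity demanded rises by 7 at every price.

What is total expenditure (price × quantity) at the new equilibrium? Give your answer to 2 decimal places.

50.00

Original equilibrium: 23 - 4P = 2P - 7 gives 30 = 6P, so P = 5 and Q = 3.
With the change applied: demand Qd = 30 - 4P, supply Qs = 2P.
Equate the new curves: 30 - 4P = 2P, giving 30 = 6P, P = 5, Q = 10.
New expenditure = 5 × 10 = 50.00.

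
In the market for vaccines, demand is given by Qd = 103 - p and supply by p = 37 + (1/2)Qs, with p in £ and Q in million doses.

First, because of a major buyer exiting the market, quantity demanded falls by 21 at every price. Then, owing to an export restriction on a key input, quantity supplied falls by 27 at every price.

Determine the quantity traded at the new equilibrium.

21

Solve the original market: 103 - p = 2p - 74, hence p = 59 and Q = 44.
With the change applied: demand Qd = 82 - p, supply Qs = 2p - 101.
New equilibrium: 82 - p = 2p - 101 ⇒ 183 = 3p ⇒ p = 61, Q = 21.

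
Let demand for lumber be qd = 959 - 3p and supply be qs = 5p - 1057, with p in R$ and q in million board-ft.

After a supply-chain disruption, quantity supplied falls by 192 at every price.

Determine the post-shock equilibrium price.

Before the shock: 959 - 3p = 5p - 1057 ⇒ 2016 = 8p ⇒ p = 252, q = 203.
The shock moves the curves to qd = 959 - 3p and qs = 5p - 1249.
New equilibrium: 959 - 3p = 5p - 1249 ⇒ 2208 = 8p ⇒ p = 276, q = 131.

276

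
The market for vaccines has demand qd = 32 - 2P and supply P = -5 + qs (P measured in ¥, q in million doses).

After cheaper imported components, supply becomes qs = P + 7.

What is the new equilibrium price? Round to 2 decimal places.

8.33

Before the shock: 32 - 2P = P + 5 ⇒ 27 = 3P ⇒ P = 9, q = 14.
After the shift, demand is qd = 32 - 2P and supply is qs = P + 7.
Clearing the new market: 32 - 2P = P + 7, so P = 25/3 ≈ 8.3333 and q = 46/3 ≈ 15.3333.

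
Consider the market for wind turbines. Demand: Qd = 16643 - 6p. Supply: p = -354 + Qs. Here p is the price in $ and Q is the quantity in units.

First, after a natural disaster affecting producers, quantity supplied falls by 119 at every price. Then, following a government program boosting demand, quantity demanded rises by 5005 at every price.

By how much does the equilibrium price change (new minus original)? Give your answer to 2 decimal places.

Solve the original market: 16643 - 6p = p + 354, hence p = 2327 and Q = 2681.
With the change applied: demand Qd = 21648 - 6p, supply Qs = p + 235.
Clearing the new market: 21648 - 6p = p + 235, so p = 3059 and Q = 3294.
Δp = 3059 − 2327 = +732.00.

+732.00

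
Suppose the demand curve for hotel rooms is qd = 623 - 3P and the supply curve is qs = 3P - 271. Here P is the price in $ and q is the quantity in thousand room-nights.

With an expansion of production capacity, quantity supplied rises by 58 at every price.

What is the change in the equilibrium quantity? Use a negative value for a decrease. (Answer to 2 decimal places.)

+29.00

Initially, 623 - 3P = 3P - 271, so 894 = 6P and P = 149, q = 176.
The new curves are qd = 623 - 3P (demand) and qs = 3P - 213 (supply).
Clearing the new market: 623 - 3P = 3P - 213, so P = 418/3 ≈ 139.3333 and q = 205.
Δq = 205 − 176 = +29.00.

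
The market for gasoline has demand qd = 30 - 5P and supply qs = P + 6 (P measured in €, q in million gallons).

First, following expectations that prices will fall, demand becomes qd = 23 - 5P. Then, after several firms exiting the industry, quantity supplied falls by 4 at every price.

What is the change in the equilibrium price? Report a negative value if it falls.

Original equilibrium: 30 - 5P = P + 6 gives 24 = 6P, so P = 4 and q = 10.
The shock moves the curves to qd = 23 - 5P and qs = P + 2.
New equilibrium: 23 - 5P = P + 2 ⇒ 21 = 6P ⇒ P = 3.5, q = 5.5.
ΔP = 3.5 − 4 = -0.5.

-0.5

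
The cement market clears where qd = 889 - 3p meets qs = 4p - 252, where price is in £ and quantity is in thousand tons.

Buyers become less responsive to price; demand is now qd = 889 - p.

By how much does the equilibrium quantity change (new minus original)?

Solve the original market: 889 - 3p = 4p - 252, hence p = 163 and q = 400.
The new curves are qd = 889 - p (demand) and qs = 4p - 252 (supply).
New equilibrium: 889 - p = 4p - 252 ⇒ 1141 = 5p ⇒ p = 228.2, q = 660.8.
Δq = 660.8 − 400 = +260.8.

+260.8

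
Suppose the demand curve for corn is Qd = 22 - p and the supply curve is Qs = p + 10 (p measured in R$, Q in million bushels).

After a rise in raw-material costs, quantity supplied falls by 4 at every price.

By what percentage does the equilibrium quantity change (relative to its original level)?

Before the shock: 22 - p = p + 10 ⇒ 12 = 2p ⇒ p = 6, Q = 16.
The new curves are Qd = 22 - p (demand) and Qs = p + 6 (supply).
New equilibrium: 22 - p = p + 6 ⇒ 16 = 2p ⇒ p = 8, Q = 14.
%ΔQ = (14 − 16) / 16 × 100 = -12.5%.

-12.5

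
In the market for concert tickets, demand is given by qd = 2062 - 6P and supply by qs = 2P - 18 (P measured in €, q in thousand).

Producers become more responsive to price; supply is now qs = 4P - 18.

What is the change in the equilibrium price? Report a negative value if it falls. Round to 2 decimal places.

-52.00

Initially, 2062 - 6P = 2P - 18, so 2080 = 8P and P = 260, q = 502.
With the change applied: demand qd = 2062 - 6P, supply qs = 4P - 18.
Equate the new curves: 2062 - 6P = 4P - 18, giving 2080 = 10P, P = 208, q = 814.
ΔP = 208 − 260 = -52.00.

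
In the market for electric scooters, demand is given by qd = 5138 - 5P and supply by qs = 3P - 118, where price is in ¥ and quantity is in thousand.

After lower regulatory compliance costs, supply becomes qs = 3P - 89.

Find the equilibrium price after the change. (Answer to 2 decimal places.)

653.38

Solve the original market: 5138 - 5P = 3P - 118, hence P = 657 and q = 1853.
The new curves are qd = 5138 - 5P (demand) and qs = 3P - 89 (supply).
Equate the new curves: 5138 - 5P = 3P - 89, giving 5227 = 8P, P = 653.375, q = 1871.125.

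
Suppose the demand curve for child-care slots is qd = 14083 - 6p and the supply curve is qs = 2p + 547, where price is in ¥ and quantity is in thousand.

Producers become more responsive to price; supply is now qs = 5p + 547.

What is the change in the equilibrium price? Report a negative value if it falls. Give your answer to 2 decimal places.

Before the shock: 14083 - 6p = 2p + 547 ⇒ 13536 = 8p ⇒ p = 1692, q = 3931.
With the change applied: demand qd = 14083 - 6p, supply qs = 5p + 547.
New equilibrium: 14083 - 6p = 5p + 547 ⇒ 13536 = 11p ⇒ p = 13536/11 ≈ 1230.5455, q = 73697/11 ≈ 6699.7273.
Δp = 1230.5455 − 1692 = -461.45.

-461.45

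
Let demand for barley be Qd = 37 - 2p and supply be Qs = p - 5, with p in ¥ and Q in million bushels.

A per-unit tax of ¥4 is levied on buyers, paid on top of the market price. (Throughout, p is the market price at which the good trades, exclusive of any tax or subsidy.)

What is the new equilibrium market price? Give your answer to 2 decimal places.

Solve the original market: 37 - 2p = p - 5, hence p = 14 and Q = 9.
Since buyers pay the price plus the tax, the effective demand curve becomes Qd = 29 - 2p.
Setting them equal: 29 - 2p = p - 5 → 34 = 3p, so p = 34/3 ≈ 11.3333 and Q = 19/3 ≈ 6.3333.

11.33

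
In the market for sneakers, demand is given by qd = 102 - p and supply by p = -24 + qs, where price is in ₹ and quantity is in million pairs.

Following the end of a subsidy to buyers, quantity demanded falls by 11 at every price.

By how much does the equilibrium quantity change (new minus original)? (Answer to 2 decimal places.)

Initially, 102 - p = p + 24, so 78 = 2p and p = 39, q = 63.
The shock moves the curves to qd = 91 - p and qs = p + 24.
Clearing the new market: 91 - p = p + 24, so p = 33.5 and q = 57.5.
Δq = 57.5 − 63 = -5.50.

-5.50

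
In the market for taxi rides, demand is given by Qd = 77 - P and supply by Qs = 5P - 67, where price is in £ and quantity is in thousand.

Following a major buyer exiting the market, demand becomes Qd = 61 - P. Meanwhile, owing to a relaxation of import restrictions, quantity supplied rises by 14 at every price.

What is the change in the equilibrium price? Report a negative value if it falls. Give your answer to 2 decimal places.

Initially, 77 - P = 5P - 67, so 144 = 6P and P = 24, Q = 53.
With the change applied: demand Qd = 61 - P, supply Qs = 5P - 53.
Clearing the new market: 61 - P = 5P - 53, so P = 19 and Q = 42.
ΔP = 19 − 24 = -5.00.

-5.00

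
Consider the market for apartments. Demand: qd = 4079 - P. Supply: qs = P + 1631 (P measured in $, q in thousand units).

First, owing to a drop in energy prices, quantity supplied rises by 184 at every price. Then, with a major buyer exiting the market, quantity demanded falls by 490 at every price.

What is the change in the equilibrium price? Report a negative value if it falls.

-337

Initially, 4079 - P = P + 1631, so 2448 = 2P and P = 1224, q = 2855.
The shock moves the curves to qd = 3589 - P and qs = P + 1815.
Equate the new curves: 3589 - P = P + 1815, giving 1774 = 2P, P = 887, q = 2702.
ΔP = 887 − 1224 = -337.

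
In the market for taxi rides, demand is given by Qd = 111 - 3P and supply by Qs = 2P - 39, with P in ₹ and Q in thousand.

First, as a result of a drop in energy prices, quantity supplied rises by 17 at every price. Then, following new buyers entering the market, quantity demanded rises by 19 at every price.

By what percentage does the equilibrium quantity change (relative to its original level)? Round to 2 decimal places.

Original equilibrium: 111 - 3P = 2P - 39 gives 150 = 5P, so P = 30 and Q = 21.
With the change applied: demand Qd = 130 - 3P, supply Qs = 2P - 22.
Equate the new curves: 130 - 3P = 2P - 22, giving 152 = 5P, P = 30.4, Q = 38.8.
%ΔQ = (38.8 − 21) / 21 × 100 = +84.76%.

+84.76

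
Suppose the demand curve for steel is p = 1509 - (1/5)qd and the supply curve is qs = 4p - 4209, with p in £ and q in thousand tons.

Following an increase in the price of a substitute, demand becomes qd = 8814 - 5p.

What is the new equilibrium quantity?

1579

Solve the original market: 7545 - 5p = 4p - 4209, hence p = 1306 and q = 1015.
After the shift, demand is qd = 8814 - 5p and supply is qs = 4p - 4209.
New equilibrium: 8814 - 5p = 4p - 4209 ⇒ 13023 = 9p ⇒ p = 1447, q = 1579.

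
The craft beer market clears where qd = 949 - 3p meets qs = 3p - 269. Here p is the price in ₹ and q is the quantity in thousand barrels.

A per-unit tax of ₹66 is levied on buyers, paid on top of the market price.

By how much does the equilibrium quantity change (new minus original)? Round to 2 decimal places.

-99.00

Initially, 949 - 3p = 3p - 269, so 1218 = 6p and p = 203, q = 340.
Since buyers pay the price plus the tax, the effective demand curve becomes qd = 751 - 3p.
Clearing the new market: 751 - 3p = 3p - 269, so p = 170 and q = 241.
Δq = 241 − 340 = -99.00.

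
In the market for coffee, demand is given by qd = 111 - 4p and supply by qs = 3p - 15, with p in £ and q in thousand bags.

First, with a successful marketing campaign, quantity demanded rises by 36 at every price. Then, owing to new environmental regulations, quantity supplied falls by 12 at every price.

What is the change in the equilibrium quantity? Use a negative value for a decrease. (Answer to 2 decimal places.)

+8.57

Initially, 111 - 4p = 3p - 15, so 126 = 7p and p = 18, q = 39.
The shock moves the curves to qd = 147 - 4p and qs = 3p - 27.
Equate the new curves: 147 - 4p = 3p - 27, giving 174 = 7p, p = 174/7 ≈ 24.8571, q = 333/7 ≈ 47.5714.
Δq = 47.5714 − 39 = +8.57.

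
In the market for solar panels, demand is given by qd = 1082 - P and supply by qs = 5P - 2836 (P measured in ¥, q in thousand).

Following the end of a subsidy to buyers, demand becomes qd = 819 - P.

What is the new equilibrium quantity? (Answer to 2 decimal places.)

Before the shock: 1082 - P = 5P - 2836 ⇒ 3918 = 6P ⇒ P = 653, q = 429.
The shock moves the curves to qd = 819 - P and qs = 5P - 2836.
Equate the new curves: 819 - P = 5P - 2836, giving 3655 = 6P, P = 3655/6 ≈ 609.1667, q = 1259/6 ≈ 209.8333.

209.83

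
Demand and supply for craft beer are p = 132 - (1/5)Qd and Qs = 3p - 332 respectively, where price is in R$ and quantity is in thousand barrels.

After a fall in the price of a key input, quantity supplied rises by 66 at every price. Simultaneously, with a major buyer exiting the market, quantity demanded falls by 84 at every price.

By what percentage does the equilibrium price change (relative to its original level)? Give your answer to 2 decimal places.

Before the shock: 660 - 5p = 3p - 332 ⇒ 992 = 8p ⇒ p = 124, Q = 40.
With the change applied: demand Qd = 576 - 5p, supply Qs = 3p - 266.
Clearing the new market: 576 - 5p = 3p - 266, so p = 105.25 and Q = 49.75.
%Δp = (105.25 − 124) / 124 × 100 = -15.12%.

-15.12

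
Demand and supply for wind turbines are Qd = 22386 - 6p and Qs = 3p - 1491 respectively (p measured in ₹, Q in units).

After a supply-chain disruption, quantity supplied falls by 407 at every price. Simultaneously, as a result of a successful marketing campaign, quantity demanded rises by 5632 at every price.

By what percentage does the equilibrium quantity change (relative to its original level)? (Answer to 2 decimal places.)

+24.83

Before the shock: 22386 - 6p = 3p - 1491 ⇒ 23877 = 9p ⇒ p = 2653, Q = 6468.
After the shift, demand is Qd = 28018 - 6p and supply is Qs = 3p - 1898.
Setting them equal: 28018 - 6p = 3p - 1898 → 29916 = 9p, so p = 3324 and Q = 8074.
%ΔQ = (8074 − 6468) / 6468 × 100 = +24.83%.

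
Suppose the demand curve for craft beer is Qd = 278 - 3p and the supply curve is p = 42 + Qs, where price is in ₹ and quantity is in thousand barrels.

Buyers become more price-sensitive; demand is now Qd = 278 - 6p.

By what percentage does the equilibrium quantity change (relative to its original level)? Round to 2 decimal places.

-90.23

Solve the original market: 278 - 3p = p - 42, hence p = 80 and Q = 38.
After the shift, demand is Qd = 278 - 6p and supply is Qs = p - 42.
Setting them equal: 278 - 6p = p - 42 → 320 = 7p, so p = 320/7 ≈ 45.7143 and Q = 26/7 ≈ 3.7143.
%ΔQ = (3.7143 − 38) / 38 × 100 = -90.23%.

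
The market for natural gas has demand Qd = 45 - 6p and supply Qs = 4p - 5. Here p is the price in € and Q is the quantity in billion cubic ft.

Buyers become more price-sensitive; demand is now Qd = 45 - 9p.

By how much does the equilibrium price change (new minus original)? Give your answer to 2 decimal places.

-1.15

Before the shock: 45 - 6p = 4p - 5 ⇒ 50 = 10p ⇒ p = 5, Q = 15.
With the change applied: demand Qd = 45 - 9p, supply Qs = 4p - 5.
Equate the new curves: 45 - 9p = 4p - 5, giving 50 = 13p, p = 50/13 ≈ 3.8462, Q = 135/13 ≈ 10.3846.
Δp = 3.8462 − 5 = -1.15.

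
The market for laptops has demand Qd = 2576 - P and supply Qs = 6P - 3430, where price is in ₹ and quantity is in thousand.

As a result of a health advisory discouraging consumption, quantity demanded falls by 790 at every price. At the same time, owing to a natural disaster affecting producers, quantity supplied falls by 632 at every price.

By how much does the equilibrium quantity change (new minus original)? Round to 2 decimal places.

Before the shock: 2576 - P = 6P - 3430 ⇒ 6006 = 7P ⇒ P = 858, Q = 1718.
The new curves are Qd = 1786 - P (demand) and Qs = 6P - 4062 (supply).
Clearing the new market: 1786 - P = 6P - 4062, so P = 5848/7 ≈ 835.4286 and Q = 6654/7 ≈ 950.5714.
ΔQ = 950.5714 − 1718 = -767.43.

-767.43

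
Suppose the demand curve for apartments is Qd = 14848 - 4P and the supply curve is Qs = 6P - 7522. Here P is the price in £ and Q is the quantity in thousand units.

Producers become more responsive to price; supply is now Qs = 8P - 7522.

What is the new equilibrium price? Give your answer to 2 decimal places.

1864.17

Before the shock: 14848 - 4P = 6P - 7522 ⇒ 22370 = 10P ⇒ P = 2237, Q = 5900.
After the shift, demand is Qd = 14848 - 4P and supply is Qs = 8P - 7522.
Setting them equal: 14848 - 4P = 8P - 7522 → 22370 = 12P, so P = 11185/6 ≈ 1864.1667 and Q = 22174/3 ≈ 7391.3333.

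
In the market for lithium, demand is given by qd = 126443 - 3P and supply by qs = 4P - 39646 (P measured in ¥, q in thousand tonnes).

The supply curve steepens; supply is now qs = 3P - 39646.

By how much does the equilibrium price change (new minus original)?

Before the shock: 126443 - 3P = 4P - 39646 ⇒ 166089 = 7P ⇒ P = 23727, q = 55262.
The shock moves the curves to qd = 126443 - 3P and qs = 3P - 39646.
Clearing the new market: 126443 - 3P = 3P - 39646, so P = 27681.5 and q = 43398.5.
ΔP = 27681.5 − 23727 = +3954.5.

+3954.5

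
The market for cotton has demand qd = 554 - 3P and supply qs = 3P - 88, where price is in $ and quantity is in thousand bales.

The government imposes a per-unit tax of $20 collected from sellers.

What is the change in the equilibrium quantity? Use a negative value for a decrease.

-30

Original equilibrium: 554 - 3P = 3P - 88 gives 642 = 6P, so P = 107 and q = 233.
Since sellers keep the price net of the tax, the effective supply curve becomes qs = 3P - 148.
New equilibrium: 554 - 3P = 3P - 148 ⇒ 702 = 6P ⇒ P = 117, q = 203.
Δq = 203 − 233 = -30.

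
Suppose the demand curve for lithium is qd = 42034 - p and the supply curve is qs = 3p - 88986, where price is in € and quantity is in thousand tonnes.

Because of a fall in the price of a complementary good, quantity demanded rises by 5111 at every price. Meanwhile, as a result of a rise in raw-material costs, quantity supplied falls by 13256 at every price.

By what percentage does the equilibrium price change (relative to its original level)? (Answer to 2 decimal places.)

+14.02

Solve the original market: 42034 - p = 3p - 88986, hence p = 32755 and q = 9279.
The new curves are qd = 47145 - p (demand) and qs = 3p - 102242 (supply).
Setting them equal: 47145 - p = 3p - 102242 → 149387 = 4p, so p = 37346.75 and q = 9798.25.
%Δp = (37346.75 − 32755) / 32755 × 100 = +14.02%.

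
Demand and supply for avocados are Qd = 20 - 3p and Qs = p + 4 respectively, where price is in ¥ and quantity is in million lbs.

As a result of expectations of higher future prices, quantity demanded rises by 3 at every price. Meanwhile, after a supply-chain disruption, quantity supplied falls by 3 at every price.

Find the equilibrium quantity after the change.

Before the shock: 20 - 3p = p + 4 ⇒ 16 = 4p ⇒ p = 4, Q = 8.
The shock moves the curves to Qd = 23 - 3p and Qs = p + 1.
Clearing the new market: 23 - 3p = p + 1, so p = 5.5 and Q = 6.5.

6.5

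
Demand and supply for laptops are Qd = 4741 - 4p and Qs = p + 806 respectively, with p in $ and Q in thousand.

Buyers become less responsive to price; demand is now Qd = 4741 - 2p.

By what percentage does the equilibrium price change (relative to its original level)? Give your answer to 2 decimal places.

Original equilibrium: 4741 - 4p = p + 806 gives 3935 = 5p, so p = 787 and Q = 1593.
With the change applied: demand Qd = 4741 - 2p, supply Qs = p + 806.
Equate the new curves: 4741 - 2p = p + 806, giving 3935 = 3p, p = 3935/3 ≈ 1311.6667, Q = 6353/3 ≈ 2117.6667.
%Δp = (1311.6667 − 787) / 787 × 100 = +66.67%.

+66.67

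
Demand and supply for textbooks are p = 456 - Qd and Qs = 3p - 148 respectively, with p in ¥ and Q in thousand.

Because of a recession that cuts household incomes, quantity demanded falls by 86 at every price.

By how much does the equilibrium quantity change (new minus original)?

Solve the original market: 456 - p = 3p - 148, hence p = 151 and Q = 305.
With the change applied: demand Qd = 370 - p, supply Qs = 3p - 148.
Clearing the new market: 370 - p = 3p - 148, so p = 129.5 and Q = 240.5.
ΔQ = 240.5 − 305 = -64.5.

-64.5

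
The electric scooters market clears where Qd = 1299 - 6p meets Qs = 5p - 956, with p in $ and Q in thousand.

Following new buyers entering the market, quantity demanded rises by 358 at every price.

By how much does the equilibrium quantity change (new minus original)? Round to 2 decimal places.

+162.73

Before the shock: 1299 - 6p = 5p - 956 ⇒ 2255 = 11p ⇒ p = 205, Q = 69.
With the change applied: demand Qd = 1657 - 6p, supply Qs = 5p - 956.
Equate the new curves: 1657 - 6p = 5p - 956, giving 2613 = 11p, p = 2613/11 ≈ 237.5455, Q = 2549/11 ≈ 231.7273.
ΔQ = 231.7273 − 69 = +162.73.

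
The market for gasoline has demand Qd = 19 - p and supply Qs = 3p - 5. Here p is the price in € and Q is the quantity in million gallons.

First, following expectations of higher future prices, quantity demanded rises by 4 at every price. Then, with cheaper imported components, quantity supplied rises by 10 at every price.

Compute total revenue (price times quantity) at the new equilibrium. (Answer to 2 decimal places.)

83.25

Before the shock: 19 - p = 3p - 5 ⇒ 24 = 4p ⇒ p = 6, Q = 13.
The new curves are Qd = 23 - p (demand) and Qs = 3p + 5 (supply).
Setting them equal: 23 - p = 3p + 5 → 18 = 4p, so p = 4.5 and Q = 18.5.
New expenditure = 4.5 × 18.5 = 83.25.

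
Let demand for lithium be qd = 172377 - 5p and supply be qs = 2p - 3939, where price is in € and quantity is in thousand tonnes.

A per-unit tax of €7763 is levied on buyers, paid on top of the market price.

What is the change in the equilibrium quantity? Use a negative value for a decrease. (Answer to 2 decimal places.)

Before the shock: 172377 - 5p = 2p - 3939 ⇒ 176316 = 7p ⇒ p = 25188, q = 46437.
Since buyers pay the price plus the tax, the effective demand curve becomes qd = 133562 - 5p.
Setting them equal: 133562 - 5p = 2p - 3939 → 137501 = 7p, so p = 19643 and q = 35347.
Δq = 35347 − 46437 = -11090.00.

-11090.00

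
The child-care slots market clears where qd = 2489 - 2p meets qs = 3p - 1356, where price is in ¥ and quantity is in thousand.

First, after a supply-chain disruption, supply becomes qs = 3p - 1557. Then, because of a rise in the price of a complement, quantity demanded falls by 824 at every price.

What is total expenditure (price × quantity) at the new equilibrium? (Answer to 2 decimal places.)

Original equilibrium: 2489 - 2p = 3p - 1356 gives 3845 = 5p, so p = 769 and q = 951.
After the shift, demand is qd = 1665 - 2p and supply is qs = 3p - 1557.
Equate the new curves: 1665 - 2p = 3p - 1557, giving 3222 = 5p, p = 644.4, q = 376.2.
New expenditure = 644.4 × 376.2 = 242423.28.

242423.28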